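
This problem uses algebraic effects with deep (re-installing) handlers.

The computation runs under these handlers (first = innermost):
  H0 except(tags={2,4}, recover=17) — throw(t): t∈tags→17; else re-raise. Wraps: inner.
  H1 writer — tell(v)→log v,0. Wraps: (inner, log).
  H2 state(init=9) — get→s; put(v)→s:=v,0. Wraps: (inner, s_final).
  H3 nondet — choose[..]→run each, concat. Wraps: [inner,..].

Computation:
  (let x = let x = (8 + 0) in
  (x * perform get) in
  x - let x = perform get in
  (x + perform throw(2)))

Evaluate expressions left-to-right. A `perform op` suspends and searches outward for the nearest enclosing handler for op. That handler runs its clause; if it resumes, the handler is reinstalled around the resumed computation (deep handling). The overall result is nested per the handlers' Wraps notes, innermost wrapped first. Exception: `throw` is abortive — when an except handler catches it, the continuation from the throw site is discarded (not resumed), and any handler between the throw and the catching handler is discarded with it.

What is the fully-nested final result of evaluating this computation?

Answer: [((17, ()), 9)]

Evaluation trace:
get @ H2 ⇒ 9
get @ H2 ⇒ 9
throw(2) @ H0 caught ⇒ 17
H1 returns (17, ())
H2 returns ((17, ()), 9)
H3 returns [((17, ()), 9)]
= [((17, ()), 9)]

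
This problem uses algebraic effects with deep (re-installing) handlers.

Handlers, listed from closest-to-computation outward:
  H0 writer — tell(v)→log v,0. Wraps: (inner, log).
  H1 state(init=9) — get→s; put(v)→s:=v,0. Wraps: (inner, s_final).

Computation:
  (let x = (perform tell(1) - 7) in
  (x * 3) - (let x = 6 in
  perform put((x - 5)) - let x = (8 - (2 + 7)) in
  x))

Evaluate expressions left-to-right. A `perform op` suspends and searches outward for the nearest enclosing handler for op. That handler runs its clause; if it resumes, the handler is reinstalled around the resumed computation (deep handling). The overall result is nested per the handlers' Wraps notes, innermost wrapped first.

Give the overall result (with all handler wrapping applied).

Working:
tell(1) @ H0 ⇒ log+=1
put(1) @ H1 ⇒ s:=1
H0 returns (-22, (1))
H1 returns ((-22, (1)), 1)
= ((-22, (1)), 1)

Answer: ((-22, (1)), 1)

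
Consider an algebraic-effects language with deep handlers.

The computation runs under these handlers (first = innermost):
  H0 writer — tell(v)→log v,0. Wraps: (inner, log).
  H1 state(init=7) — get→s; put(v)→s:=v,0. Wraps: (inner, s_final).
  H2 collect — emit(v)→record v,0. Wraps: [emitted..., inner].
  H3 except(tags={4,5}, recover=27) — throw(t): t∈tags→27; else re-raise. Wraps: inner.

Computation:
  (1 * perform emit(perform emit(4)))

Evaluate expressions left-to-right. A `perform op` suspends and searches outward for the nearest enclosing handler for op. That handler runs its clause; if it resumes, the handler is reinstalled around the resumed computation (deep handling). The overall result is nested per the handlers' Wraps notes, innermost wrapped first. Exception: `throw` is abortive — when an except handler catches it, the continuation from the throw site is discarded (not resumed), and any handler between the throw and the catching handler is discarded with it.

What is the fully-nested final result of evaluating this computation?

Working:
emit(4) @ H2 ⇒ out+=4
emit(0) @ H2 ⇒ out+=0
H0 returns (0, ())
H1 returns ((0, ()), 7)
H2 returns [4, 0, ((0, ()), 7)]
H3 returns [4, 0, ((0, ()), 7)]
= [4, 0, ((0, ()), 7)]

Answer: [4, 0, ((0, ()), 7)]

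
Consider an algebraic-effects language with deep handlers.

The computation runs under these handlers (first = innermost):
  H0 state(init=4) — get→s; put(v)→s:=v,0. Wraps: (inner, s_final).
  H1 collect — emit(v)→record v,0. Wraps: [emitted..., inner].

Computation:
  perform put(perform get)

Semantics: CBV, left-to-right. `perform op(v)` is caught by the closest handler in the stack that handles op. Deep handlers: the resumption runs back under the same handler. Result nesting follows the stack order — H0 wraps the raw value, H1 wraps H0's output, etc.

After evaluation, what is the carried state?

Step-by-step:
get @ H0 ⇒ 4
put(4) @ H0 ⇒ s:=4
H0 returns (0, 4)
H1 returns [(0, 4)]
= [(0, 4)]

Answer: 4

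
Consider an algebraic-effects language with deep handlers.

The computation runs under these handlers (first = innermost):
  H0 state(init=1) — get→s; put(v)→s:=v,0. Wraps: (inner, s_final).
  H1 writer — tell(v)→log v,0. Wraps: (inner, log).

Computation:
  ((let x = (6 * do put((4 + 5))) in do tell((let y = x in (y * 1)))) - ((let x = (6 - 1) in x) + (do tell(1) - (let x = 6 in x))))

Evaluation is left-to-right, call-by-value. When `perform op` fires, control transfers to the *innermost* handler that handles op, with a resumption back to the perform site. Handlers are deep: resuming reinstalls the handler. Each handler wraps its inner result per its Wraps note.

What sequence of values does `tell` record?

Evaluation trace:
put(9) @ H0 ⇒ s:=9
tell(0) @ H1 ⇒ log+=0
tell(1) @ H1 ⇒ log+=1
H0 returns (1, 9)
H1 returns ((1, 9), (0, 1))
= ((1, 9), (0, 1))

Answer: (0, 1)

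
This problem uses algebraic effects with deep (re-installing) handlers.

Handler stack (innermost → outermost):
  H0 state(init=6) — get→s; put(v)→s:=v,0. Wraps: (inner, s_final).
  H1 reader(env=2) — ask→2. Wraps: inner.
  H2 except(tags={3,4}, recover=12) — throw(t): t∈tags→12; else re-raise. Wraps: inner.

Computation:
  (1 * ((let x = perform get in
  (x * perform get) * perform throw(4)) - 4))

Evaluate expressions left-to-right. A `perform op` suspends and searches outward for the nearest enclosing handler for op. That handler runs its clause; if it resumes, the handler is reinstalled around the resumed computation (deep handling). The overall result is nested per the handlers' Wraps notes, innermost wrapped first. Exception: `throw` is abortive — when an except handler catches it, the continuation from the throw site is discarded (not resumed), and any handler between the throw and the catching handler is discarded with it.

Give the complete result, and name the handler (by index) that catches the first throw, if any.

Answer: 12 ; first throw caught by: H2

Working:
get @ H0 ⇒ 6
get @ H0 ⇒ 6
throw(4) @ H2 caught ⇒ 12
= 12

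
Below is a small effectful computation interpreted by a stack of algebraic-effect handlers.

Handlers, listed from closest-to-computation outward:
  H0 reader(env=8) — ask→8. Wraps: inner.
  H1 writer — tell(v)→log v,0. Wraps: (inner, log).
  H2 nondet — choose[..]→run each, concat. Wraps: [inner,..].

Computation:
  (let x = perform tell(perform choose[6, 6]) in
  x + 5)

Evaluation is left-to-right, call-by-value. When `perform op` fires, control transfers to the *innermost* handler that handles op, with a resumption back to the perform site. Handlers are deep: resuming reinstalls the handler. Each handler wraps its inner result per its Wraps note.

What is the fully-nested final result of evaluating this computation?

Working:
choose[6, 6] @ H2
  branch[0] choose=6:
    tell(6) @ H1 ⇒ log+=6
    H0 returns 5
    H1 returns (5, (6))
    H2 returns [(5, (6))]
  branch[1] choose=6:
    tell(6) @ H1 ⇒ log+=6
    H0 returns 5
    H1 returns (5, (6))
    H2 returns [(5, (6))]
= [(5, (6)), (5, (6))]

Answer: [(5, (6)), (5, (6))]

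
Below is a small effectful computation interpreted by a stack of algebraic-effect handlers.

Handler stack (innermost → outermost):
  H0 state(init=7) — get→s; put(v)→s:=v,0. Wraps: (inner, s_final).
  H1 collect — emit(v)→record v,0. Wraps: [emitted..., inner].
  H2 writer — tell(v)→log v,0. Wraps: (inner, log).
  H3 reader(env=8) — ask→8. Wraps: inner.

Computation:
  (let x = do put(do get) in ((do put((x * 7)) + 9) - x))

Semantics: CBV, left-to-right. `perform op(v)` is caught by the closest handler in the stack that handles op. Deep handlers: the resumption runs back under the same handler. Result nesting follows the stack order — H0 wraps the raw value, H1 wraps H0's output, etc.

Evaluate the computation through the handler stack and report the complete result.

Answer: ([(9, 0)], ())

Step-by-step:
get @ H0 ⇒ 7
put(7) @ H0 ⇒ s:=7
put(0) @ H0 ⇒ s:=0
H0 returns (9, 0)
H1 returns [(9, 0)]
H2 returns ([(9, 0)], ())
H3 returns ([(9, 0)], ())
= ([(9, 0)], ())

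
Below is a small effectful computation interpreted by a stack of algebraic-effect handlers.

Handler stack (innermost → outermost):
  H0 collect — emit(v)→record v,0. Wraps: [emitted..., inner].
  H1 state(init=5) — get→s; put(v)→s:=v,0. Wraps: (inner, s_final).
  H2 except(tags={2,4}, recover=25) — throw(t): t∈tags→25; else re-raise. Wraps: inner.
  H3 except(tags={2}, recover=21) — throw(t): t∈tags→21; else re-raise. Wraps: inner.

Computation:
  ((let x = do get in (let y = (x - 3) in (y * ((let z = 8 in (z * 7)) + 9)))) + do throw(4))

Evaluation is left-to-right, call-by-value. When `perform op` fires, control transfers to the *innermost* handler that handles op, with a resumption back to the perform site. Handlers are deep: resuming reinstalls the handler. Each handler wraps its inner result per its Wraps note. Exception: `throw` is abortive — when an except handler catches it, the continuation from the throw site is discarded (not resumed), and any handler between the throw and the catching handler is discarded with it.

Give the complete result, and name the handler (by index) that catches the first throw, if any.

Evaluation trace:
get @ H1 ⇒ 5
throw(4) @ H2 caught ⇒ 25
H3 returns 25
= 25

Answer: 25 ; first throw caught by: H2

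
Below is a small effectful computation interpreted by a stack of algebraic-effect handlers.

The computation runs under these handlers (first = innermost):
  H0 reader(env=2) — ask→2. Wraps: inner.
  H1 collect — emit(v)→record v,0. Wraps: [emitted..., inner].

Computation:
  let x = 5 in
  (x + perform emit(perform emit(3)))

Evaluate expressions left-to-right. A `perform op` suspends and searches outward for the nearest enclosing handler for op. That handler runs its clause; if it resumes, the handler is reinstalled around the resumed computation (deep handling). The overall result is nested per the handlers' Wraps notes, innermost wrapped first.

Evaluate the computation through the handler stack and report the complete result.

Answer: [3, 0, 5]

Evaluation trace:
emit(3) @ H1 ⇒ out+=3
emit(0) @ H1 ⇒ out+=0
H0 returns 5
H1 returns [3, 0, 5]
= [3, 0, 5]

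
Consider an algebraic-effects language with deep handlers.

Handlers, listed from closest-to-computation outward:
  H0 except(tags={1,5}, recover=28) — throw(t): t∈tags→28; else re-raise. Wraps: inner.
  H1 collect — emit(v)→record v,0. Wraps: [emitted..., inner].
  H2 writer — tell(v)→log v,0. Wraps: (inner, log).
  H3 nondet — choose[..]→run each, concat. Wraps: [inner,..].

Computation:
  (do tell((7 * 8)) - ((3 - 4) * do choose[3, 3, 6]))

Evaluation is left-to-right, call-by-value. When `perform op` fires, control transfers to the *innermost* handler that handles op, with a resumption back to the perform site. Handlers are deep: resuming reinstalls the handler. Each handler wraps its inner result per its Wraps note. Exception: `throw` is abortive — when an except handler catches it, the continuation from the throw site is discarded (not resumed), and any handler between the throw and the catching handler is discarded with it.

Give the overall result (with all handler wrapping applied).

Step-by-step:
tell(56) @ H2 ⇒ log+=56
choose[3, 3, 6] @ H3
  branch[0] choose=3:
    H0 returns 3
    H1 returns [3]
    H2 returns ([3], (56))
    H3 returns [([3], (56))]
  branch[1] choose=3:
    H0 returns 3
    H1 returns [3]
    H2 returns ([3], (56))
    H3 returns [([3], (56))]
  branch[2] choose=6:
    H0 returns 6
    H1 returns [6]
    H2 returns ([6], (56))
    H3 returns [([6], (56))]
= [([3], (56)), ([3], (56)), ([6], (56))]

Answer: [([3], (56)), ([3], (56)), ([6], (56))]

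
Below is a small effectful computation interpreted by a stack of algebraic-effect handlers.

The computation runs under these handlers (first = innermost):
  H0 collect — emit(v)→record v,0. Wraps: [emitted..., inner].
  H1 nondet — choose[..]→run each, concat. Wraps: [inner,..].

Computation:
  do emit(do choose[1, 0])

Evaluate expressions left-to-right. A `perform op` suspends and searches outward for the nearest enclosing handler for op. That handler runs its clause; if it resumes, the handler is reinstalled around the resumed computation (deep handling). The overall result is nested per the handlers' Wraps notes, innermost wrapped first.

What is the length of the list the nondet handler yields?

Step-by-step:
choose[1, 0] @ H1
  branch[0] choose=1:
    emit(1) @ H0 ⇒ out+=1
    H0 returns [1, 0]
    H1 returns [[1, 0]]
  branch[1] choose=0:
    emit(0) @ H0 ⇒ out+=0
    H0 returns [0, 0]
    H1 returns [[0, 0]]
= [[1, 0], [0, 0]]

Answer: 2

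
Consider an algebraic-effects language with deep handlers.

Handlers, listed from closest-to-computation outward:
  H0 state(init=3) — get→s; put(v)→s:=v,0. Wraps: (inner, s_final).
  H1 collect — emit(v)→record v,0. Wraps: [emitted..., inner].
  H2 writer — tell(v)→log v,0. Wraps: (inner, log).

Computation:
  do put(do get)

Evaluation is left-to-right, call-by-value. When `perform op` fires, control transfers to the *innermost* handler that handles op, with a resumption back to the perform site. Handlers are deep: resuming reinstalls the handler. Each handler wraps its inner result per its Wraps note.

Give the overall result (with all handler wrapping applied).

Step-by-step:
get @ H0 ⇒ 3
put(3) @ H0 ⇒ s:=3
H0 returns (0, 3)
H1 returns [(0, 3)]
H2 returns ([(0, 3)], ())
= ([(0, 3)], ())

Answer: ([(0, 3)], ())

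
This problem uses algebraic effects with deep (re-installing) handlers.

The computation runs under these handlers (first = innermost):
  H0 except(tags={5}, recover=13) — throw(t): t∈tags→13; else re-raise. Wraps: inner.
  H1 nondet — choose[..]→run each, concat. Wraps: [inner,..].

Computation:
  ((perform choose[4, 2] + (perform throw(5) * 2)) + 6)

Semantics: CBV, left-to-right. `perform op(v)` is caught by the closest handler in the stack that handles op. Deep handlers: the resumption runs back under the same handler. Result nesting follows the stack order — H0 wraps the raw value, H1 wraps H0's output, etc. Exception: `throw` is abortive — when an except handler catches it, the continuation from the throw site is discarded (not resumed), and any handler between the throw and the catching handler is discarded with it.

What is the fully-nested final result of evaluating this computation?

Answer: [13, 13]

Working:
choose[4, 2] @ H1
  branch[0] choose=4:
    throw(5) @ H0 caught ⇒ 13
    H1 returns [13]
  branch[1] choose=2:
    throw(5) @ H0 caught ⇒ 13
    H1 returns [13]
= [13, 13]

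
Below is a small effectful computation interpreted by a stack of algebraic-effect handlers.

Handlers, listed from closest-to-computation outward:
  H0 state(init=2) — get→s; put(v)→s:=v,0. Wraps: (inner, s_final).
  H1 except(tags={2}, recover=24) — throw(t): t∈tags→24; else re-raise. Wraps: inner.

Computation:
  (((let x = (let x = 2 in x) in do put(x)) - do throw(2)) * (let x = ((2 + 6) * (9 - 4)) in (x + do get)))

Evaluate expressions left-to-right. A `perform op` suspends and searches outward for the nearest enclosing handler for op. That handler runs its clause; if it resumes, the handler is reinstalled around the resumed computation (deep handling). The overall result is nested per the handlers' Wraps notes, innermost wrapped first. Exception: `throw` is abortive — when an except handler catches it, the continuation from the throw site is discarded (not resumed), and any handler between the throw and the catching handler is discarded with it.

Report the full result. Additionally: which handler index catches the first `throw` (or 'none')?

Answer: 24 ; first throw caught by: H1

Evaluation trace:
put(2) @ H0 ⇒ s:=2
throw(2) @ H1 caught ⇒ 24
= 24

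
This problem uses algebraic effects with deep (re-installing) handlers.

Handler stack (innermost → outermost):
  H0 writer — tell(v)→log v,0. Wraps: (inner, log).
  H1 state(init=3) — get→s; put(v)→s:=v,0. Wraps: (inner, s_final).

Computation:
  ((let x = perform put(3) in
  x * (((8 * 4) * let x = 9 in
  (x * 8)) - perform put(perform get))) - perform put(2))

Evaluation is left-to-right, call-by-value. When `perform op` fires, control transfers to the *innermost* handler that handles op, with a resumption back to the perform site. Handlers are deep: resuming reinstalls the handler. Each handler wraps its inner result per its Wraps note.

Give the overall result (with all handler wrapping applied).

Working:
put(3) @ H1 ⇒ s:=3
get @ H1 ⇒ 3
put(3) @ H1 ⇒ s:=3
put(2) @ H1 ⇒ s:=2
H0 returns (0, ())
H1 returns ((0, ()), 2)
= ((0, ()), 2)

Answer: ((0, ()), 2)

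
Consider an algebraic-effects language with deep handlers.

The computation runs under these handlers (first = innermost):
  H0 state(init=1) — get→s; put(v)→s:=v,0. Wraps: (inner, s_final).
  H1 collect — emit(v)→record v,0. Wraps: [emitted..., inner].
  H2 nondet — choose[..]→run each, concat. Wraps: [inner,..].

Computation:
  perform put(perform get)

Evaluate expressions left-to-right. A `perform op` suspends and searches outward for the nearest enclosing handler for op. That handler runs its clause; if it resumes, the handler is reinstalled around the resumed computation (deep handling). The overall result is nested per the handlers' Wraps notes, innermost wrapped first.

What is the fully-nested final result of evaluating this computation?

Working:
get @ H0 ⇒ 1
put(1) @ H0 ⇒ s:=1
H0 returns (0, 1)
H1 returns [(0, 1)]
H2 returns [[(0, 1)]]
= [[(0, 1)]]

Answer: [[(0, 1)]]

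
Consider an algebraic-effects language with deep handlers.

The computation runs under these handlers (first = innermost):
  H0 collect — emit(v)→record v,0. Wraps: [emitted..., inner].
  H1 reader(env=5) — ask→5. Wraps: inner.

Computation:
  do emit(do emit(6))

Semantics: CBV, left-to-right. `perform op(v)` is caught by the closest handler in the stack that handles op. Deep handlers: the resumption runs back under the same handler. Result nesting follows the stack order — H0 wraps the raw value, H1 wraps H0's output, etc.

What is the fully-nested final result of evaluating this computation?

Answer: [6, 0, 0]

Step-by-step:
emit(6) @ H0 ⇒ out+=6
emit(0) @ H0 ⇒ out+=0
H0 returns [6, 0, 0]
H1 returns [6, 0, 0]
= [6, 0, 0]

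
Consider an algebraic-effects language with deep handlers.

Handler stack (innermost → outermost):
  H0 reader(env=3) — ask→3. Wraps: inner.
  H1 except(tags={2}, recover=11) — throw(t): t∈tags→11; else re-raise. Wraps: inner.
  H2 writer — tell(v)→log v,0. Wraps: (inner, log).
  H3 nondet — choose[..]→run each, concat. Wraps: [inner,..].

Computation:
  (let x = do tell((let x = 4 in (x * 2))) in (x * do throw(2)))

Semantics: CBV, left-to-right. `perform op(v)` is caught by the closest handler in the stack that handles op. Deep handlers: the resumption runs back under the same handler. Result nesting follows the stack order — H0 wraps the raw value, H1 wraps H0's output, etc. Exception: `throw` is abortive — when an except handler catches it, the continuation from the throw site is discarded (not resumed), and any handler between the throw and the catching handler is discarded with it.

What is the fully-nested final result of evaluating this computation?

Step-by-step:
tell(8) @ H2 ⇒ log+=8
throw(2) @ H1 caught ⇒ 11
H2 returns (11, (8))
H3 returns [(11, (8))]
= [(11, (8))]

Answer: [(11, (8))]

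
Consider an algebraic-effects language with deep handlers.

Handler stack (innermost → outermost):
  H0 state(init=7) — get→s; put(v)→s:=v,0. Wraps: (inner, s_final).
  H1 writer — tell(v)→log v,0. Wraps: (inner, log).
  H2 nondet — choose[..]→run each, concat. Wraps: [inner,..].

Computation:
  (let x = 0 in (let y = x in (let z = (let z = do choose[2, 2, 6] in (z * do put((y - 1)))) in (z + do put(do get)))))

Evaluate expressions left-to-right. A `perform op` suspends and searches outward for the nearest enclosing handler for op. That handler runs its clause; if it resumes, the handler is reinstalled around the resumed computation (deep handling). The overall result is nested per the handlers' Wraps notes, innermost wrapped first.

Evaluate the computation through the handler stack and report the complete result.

Answer: [((0, -1), ()), ((0, -1), ()), ((0, -1), ())]

Working:
choose[2, 2, 6] @ H2
  branch[0] choose=2:
    put(-1) @ H0 ⇒ s:=-1
    get @ H0 ⇒ -1
    put(-1) @ H0 ⇒ s:=-1
    H0 returns (0, -1)
    H1 returns ((0, -1), ())
    H2 returns [((0, -1), ())]
  branch[1] choose=2:
    put(-1) @ H0 ⇒ s:=-1
    get @ H0 ⇒ -1
    put(-1) @ H0 ⇒ s:=-1
    H0 returns (0, -1)
    H1 returns ((0, -1), ())
    H2 returns [((0, -1), ())]
  branch[2] choose=6:
    put(-1) @ H0 ⇒ s:=-1
    get @ H0 ⇒ -1
    put(-1) @ H0 ⇒ s:=-1
    H0 returns (0, -1)
    H1 returns ((0, -1), ())
    H2 returns [((0, -1), ())]
= [((0, -1), ()), ((0, -1), ()), ((0, -1), ())]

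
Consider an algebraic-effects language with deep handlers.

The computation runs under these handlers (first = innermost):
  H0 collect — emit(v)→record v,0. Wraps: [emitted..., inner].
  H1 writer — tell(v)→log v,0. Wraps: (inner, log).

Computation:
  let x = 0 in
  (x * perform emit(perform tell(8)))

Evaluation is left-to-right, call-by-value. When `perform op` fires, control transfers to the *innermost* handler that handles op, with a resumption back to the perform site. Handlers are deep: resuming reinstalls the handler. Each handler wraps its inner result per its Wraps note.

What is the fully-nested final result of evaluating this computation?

Answer: ([0, 0], (8))

Step-by-step:
tell(8) @ H1 ⇒ log+=8
emit(0) @ H0 ⇒ out+=0
H0 returns [0, 0]
H1 returns ([0, 0], (8))
= ([0, 0], (8))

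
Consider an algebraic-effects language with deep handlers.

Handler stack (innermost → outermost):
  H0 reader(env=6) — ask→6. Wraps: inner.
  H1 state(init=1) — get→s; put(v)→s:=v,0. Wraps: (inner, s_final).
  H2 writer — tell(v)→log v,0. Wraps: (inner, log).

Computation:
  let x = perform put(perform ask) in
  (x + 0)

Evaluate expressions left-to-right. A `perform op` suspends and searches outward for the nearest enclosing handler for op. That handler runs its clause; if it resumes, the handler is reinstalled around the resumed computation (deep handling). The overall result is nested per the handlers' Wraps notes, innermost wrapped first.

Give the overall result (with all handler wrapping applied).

Answer: ((0, 6), ())

Evaluation trace:
ask @ H0 ⇒ 6
put(6) @ H1 ⇒ s:=6
H0 returns 0
H1 returns (0, 6)
H2 returns ((0, 6), ())
= ((0, 6), ())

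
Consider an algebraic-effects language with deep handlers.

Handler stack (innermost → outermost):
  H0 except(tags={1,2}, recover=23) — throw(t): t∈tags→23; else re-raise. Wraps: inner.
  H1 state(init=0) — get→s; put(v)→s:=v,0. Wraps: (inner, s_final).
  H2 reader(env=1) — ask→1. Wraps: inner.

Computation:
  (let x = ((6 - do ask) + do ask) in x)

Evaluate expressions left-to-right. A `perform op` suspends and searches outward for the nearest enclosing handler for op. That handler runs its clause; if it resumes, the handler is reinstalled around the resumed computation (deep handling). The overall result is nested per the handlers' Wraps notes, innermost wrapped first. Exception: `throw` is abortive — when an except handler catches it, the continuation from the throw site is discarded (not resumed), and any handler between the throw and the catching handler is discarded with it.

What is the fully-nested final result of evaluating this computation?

Answer: (6, 0)

Step-by-step:
ask @ H2 ⇒ 1
ask @ H2 ⇒ 1
H0 returns 6
H1 returns (6, 0)
H2 returns (6, 0)
= (6, 0)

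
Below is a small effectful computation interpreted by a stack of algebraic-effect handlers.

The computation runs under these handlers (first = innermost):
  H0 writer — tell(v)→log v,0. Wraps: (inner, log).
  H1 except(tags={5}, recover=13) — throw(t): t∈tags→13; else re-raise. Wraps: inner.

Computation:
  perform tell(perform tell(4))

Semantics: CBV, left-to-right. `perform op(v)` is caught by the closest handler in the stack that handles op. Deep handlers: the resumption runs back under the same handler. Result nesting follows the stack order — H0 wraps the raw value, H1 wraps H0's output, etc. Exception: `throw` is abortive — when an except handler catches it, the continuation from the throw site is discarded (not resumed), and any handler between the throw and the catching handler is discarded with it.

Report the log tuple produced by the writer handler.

Answer: (4, 0)

Evaluation trace:
tell(4) @ H0 ⇒ log+=4
tell(0) @ H0 ⇒ log+=0
H0 returns (0, (4, 0))
H1 returns (0, (4, 0))
= (0, (4, 0))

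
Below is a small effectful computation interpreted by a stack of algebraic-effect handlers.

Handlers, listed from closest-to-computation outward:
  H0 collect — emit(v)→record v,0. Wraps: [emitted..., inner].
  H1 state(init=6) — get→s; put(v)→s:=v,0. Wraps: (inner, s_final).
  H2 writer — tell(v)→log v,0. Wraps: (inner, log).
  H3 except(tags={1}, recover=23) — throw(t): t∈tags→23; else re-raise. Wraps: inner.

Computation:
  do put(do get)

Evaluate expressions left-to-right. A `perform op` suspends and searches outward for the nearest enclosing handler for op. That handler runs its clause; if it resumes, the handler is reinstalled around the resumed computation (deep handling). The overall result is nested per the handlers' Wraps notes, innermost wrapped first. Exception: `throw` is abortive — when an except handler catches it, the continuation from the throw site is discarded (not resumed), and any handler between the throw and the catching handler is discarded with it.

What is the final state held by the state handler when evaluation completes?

Step-by-step:
get @ H1 ⇒ 6
put(6) @ H1 ⇒ s:=6
H0 returns [0]
H1 returns ([0], 6)
H2 returns (([0], 6), ())
H3 returns (([0], 6), ())
= (([0], 6), ())

Answer: 6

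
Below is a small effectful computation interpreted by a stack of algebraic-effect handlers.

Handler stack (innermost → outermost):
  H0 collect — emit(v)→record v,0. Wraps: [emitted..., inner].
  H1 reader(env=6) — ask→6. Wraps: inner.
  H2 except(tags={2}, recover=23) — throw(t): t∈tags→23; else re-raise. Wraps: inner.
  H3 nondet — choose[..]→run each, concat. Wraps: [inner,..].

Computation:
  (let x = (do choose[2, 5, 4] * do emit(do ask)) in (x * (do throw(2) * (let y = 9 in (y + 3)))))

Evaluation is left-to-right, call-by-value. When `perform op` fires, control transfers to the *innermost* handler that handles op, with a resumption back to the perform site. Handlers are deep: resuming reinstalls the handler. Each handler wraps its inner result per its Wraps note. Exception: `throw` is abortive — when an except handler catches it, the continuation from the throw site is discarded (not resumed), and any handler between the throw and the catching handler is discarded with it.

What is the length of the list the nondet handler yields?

Step-by-step:
choose[2, 5, 4] @ H3
  branch[0] choose=2:
    ask @ H1 ⇒ 6
    emit(6) @ H0 ⇒ out+=6
    throw(2) @ H2 caught ⇒ 23
    H3 returns [23]
  branch[1] choose=5:
    ask @ H1 ⇒ 6
    emit(6) @ H0 ⇒ out+=6
    throw(2) @ H2 caught ⇒ 23
    H3 returns [23]
  branch[2] choose=4:
    ask @ H1 ⇒ 6
    emit(6) @ H0 ⇒ out+=6
    throw(2) @ H2 caught ⇒ 23
    H3 returns [23]
= [23, 23, 23]

Answer: 3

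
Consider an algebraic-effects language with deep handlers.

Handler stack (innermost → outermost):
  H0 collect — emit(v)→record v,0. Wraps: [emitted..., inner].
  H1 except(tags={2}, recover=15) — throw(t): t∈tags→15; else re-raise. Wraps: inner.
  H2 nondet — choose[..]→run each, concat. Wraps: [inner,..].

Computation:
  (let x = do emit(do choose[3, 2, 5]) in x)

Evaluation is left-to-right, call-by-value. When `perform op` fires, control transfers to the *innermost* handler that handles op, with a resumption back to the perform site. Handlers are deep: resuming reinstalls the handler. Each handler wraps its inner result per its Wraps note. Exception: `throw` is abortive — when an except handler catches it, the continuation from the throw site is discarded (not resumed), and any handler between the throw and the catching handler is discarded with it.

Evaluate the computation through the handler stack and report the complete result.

Answer: [[3, 0], [2, 0], [5, 0]]

Step-by-step:
choose[3, 2, 5] @ H2
  branch[0] choose=3:
    emit(3) @ H0 ⇒ out+=3
    H0 returns [3, 0]
    H1 returns [3, 0]
    H2 returns [[3, 0]]
  branch[1] choose=2:
    emit(2) @ H0 ⇒ out+=2
    H0 returns [2, 0]
    H1 returns [2, 0]
    H2 returns [[2, 0]]
  branch[2] choose=5:
    emit(5) @ H0 ⇒ out+=5
    H0 returns [5, 0]
    H1 returns [5, 0]
    H2 returns [[5, 0]]
= [[3, 0], [2, 0], [5, 0]]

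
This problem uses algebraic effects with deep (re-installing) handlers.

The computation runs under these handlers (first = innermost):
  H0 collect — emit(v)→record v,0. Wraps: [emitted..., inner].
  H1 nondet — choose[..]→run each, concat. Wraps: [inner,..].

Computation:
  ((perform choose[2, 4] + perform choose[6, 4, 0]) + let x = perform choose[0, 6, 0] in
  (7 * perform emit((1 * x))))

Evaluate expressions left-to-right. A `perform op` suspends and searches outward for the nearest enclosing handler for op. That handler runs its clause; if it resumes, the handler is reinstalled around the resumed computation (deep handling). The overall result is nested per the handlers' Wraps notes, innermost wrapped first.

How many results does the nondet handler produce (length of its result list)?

Evaluation trace:
choose[2, 4] @ H1
  branch[0] choose=2:
    choose[6, 4, 0] @ H1
      branch[0] choose=6:
        choose[0, 6, 0] @ H1
          branch[0] choose=0:
            emit(0) @ H0 ⇒ out+=0
            H0 returns [0, 8]
            H1 returns [[0, 8]]
          branch[1] choose=6:
            emit(6) @ H0 ⇒ out+=6
            H0 returns [6, 8]
            H1 returns [[6, 8]]
          branch[2] choose=0:
            emit(0) @ H0 ⇒ out+=0
            H0 returns [0, 8]
            H1 returns [[0, 8]]
      branch[1] choose=4:
        choose[0, 6, 0] @ H1
          branch[0] choose=0:
            emit(0) @ H0 ⇒ out+=0
            H0 returns [0, 6]
            H1 returns [[0, 6]]
          branch[1] choose=6:
            emit(6) @ H0 ⇒ out+=6
            H0 returns [6, 6]
            H1 returns [[6, 6]]
          branch[2] choose=0:
            emit(0) @ H0 ⇒ out+=0
            H0 returns [0, 6]
            H1 returns [[0, 6]]
      branch[2] choose=0:
        choose[0, 6, 0] @ H1
          branch[0] choose=0:
            emit(0) @ H0 ⇒ out+=0
            H0 returns [0, 2]
            H1 returns [[0, 2]]
          branch[1] choose=6:
            emit(6) @ H0 ⇒ out+=6
            H0 returns [6, 2]
            H1 returns [[6, 2]]
          branch[2] choose=0:
            emit(0) @ H0 ⇒ out+=0
            H0 returns [0, 2]
            H1 returns [[0, 2]]
  branch[1] choose=4:
    choose[6, 4, 0] @ H1
      branch[0] choose=6:
        choose[0, 6, 0] @ H1
          branch[0] choose=0:
            emit(0) @ H0 ⇒ out+=0
            H0 returns [0, 10]
            H1 returns [[0, 10]]
          branch[1] choose=6:
            emit(6) @ H0 ⇒ out+=6
            H0 returns [6, 10]
            H1 returns [[6, 10]]
          branch[2] choose=0:
            emit(0) @ H0 ⇒ out+=0
            H0 returns [0, 10]
            H1 returns [[0, 10]]
      branch[1] choose=4:
        choose[0, 6, 0] @ H1
          branch[0] choose=0:
            emit(0) @ H0 ⇒ out+=0
            H0 returns [0, 8]
            H1 returns [[0, 8]]
          branch[1] choose=6:
            emit(6) @ H0 ⇒ out+=6
            H0 returns [6, 8]
            H1 returns [[6, 8]]
          branch[2] choose=0:
            emit(0) @ H0 ⇒ out+=0
            H0 returns [0, 8]
            H1 returns [[0, 8]]
      branch[2] choose=0:
        choose[0, 6, 0] @ H1
          branch[0] choose=0:
            emit(0) @ H0 ⇒ out+=0
            H0 returns [0, 4]
            H1 returns [[0, 4]]
          branch[1] choose=6:
            emit(6) @ H0 ⇒ out+=6
            H0 returns [6, 4]
            H1 returns [[6, 4]]
          branch[2] choose=0:
            emit(0) @ H0 ⇒ out+=0
            H0 returns [0, 4]
            H1 returns [[0, 4]]
= [[0, 8], [6, 8], [0, 8], [0, 6], [6, 6], [0, 6], [0, 2], [6, 2], [0, 2], [0, 10], [6, 10], [0, 10], [0, 8], [6, 8], [0, 8], [0, 4], [6, 4], [0, 4]]

Answer: 18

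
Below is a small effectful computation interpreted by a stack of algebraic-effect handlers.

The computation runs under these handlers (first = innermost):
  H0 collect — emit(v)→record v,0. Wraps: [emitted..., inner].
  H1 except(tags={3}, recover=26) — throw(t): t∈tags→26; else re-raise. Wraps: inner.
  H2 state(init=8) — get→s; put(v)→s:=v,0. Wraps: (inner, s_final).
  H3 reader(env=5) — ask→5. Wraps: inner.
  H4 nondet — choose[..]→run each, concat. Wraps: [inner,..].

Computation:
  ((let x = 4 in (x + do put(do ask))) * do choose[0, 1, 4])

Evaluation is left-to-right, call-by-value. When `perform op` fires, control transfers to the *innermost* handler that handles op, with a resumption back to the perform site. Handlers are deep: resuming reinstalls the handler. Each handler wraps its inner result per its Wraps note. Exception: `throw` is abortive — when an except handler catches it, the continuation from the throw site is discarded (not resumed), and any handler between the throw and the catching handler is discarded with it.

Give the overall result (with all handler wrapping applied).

Evaluation trace:
ask @ H3 ⇒ 5
put(5) @ H2 ⇒ s:=5
choose[0, 1, 4] @ H4
  branch[0] choose=0:
    H0 returns [0]
    H1 returns [0]
    H2 returns ([0], 5)
    H3 returns ([0], 5)
    H4 returns [([0], 5)]
  branch[1] choose=1:
    H0 returns [4]
    H1 returns [4]
    H2 returns ([4], 5)
    H3 returns ([4], 5)
    H4 returns [([4], 5)]
  branch[2] choose=4:
    H0 returns [16]
    H1 returns [16]
    H2 returns ([16], 5)
    H3 returns ([16], 5)
    H4 returns [([16], 5)]
= [([0], 5), ([4], 5), ([16], 5)]

Answer: [([0], 5), ([4], 5), ([16], 5)]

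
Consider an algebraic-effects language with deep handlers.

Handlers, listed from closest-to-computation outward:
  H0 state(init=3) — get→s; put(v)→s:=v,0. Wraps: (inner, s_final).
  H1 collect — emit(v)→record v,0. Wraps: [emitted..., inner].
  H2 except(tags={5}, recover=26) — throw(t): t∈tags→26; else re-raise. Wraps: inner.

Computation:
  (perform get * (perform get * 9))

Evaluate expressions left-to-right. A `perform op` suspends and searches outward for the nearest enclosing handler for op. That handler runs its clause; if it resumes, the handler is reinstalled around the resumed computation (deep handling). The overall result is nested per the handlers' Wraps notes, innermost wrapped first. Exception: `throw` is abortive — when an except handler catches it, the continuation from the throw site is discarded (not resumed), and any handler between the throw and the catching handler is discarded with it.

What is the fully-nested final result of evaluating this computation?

Step-by-step:
get @ H0 ⇒ 3
get @ H0 ⇒ 3
H0 returns (81, 3)
H1 returns [(81, 3)]
H2 returns [(81, 3)]
= [(81, 3)]

Answer: [(81, 3)]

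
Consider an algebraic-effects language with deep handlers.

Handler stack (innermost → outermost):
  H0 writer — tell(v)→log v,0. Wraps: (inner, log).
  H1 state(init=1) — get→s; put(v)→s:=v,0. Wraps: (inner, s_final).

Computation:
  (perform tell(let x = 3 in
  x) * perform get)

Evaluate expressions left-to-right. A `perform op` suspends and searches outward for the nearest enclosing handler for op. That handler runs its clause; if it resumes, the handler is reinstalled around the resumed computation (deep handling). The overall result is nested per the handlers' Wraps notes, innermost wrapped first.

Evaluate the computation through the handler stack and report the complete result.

Answer: ((0, (3)), 1)

Working:
tell(3) @ H0 ⇒ log+=3
get @ H1 ⇒ 1
H0 returns (0, (3))
H1 returns ((0, (3)), 1)
= ((0, (3)), 1)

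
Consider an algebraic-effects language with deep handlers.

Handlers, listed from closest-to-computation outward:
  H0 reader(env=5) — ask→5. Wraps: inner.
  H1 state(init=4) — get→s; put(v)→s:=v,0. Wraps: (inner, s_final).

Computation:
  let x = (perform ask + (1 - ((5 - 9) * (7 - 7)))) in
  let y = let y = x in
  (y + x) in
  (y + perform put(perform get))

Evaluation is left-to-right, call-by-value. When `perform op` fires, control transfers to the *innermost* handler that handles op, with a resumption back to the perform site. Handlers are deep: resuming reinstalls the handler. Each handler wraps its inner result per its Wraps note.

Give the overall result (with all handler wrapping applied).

Answer: (12, 4)

Step-by-step:
ask @ H0 ⇒ 5
get @ H1 ⇒ 4
put(4) @ H1 ⇒ s:=4
H0 returns 12
H1 returns (12, 4)
= (12, 4)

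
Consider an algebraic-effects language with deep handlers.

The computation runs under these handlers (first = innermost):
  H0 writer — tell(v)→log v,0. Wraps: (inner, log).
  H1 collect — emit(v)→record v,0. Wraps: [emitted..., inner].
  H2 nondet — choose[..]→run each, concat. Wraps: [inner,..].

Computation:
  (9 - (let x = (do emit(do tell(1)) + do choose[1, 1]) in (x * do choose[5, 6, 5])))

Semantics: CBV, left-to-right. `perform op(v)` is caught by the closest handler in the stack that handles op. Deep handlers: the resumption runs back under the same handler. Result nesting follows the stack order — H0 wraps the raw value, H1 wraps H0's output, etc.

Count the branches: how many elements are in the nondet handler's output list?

Working:
tell(1) @ H0 ⇒ log+=1
emit(0) @ H1 ⇒ out+=0
choose[1, 1] @ H2
  branch[0] choose=1:
    choose[5, 6, 5] @ H2
      branch[0] choose=5:
        H0 returns (4, (1))
        H1 returns [0, (4, (1))]
        H2 returns [[0, (4, (1))]]
      branch[1] choose=6:
        H0 returns (3, (1))
        H1 returns [0, (3, (1))]
        H2 returns [[0, (3, (1))]]
      branch[2] choose=5:
        H0 returns (4, (1))
        H1 returns [0, (4, (1))]
        H2 returns [[0, (4, (1))]]
  branch[1] choose=1:
    choose[5, 6, 5] @ H2
      branch[0] choose=5:
        H0 returns (4, (1))
        H1 returns [0, (4, (1))]
        H2 returns [[0, (4, (1))]]
      branch[1] choose=6:
        H0 returns (3, (1))
        H1 returns [0, (3, (1))]
        H2 returns [[0, (3, (1))]]
      branch[2] choose=5:
        H0 returns (4, (1))
        H1 returns [0, (4, (1))]
        H2 returns [[0, (4, (1))]]
= [[0, (4, (1))], [0, (3, (1))], [0, (4, (1))], [0, (4, (1))], [0, (3, (1))], [0, (4, (1))]]

Answer: 6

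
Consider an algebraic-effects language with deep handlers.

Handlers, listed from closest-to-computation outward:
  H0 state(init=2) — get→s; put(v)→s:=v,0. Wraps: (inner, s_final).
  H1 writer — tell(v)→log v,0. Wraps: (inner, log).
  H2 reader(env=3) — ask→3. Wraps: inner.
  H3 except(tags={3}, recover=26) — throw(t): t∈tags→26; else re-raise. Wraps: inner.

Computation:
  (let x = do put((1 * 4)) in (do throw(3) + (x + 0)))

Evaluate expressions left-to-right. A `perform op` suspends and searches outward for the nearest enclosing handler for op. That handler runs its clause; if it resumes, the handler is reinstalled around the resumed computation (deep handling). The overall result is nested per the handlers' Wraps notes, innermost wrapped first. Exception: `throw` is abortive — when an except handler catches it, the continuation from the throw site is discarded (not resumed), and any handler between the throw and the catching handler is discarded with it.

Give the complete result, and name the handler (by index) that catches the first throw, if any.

Answer: 26 ; first throw caught by: H3

Working:
put(4) @ H0 ⇒ s:=4
throw(3) @ H3 caught ⇒ 26
= 26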